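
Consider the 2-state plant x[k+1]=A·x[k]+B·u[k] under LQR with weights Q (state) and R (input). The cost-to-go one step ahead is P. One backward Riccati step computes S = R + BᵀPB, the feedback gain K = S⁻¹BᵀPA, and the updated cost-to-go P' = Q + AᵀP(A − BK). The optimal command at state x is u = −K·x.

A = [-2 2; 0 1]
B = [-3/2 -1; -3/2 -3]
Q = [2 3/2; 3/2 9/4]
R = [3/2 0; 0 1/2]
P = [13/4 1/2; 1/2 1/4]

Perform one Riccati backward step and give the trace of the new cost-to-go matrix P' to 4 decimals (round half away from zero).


BᵀP = [-5.6250 -1.1250; -4.7500 -1.2500]
S = R + BᵀPB = [3/2 0; 0 1/2] + [10.1250 9.0000; 9.0000 8.5000] = [11.6250 9.0000; 9.0000 9.0000]
BᵀPA = [11.2500 -12.3750; 9.5000 -10.7500]
K = S⁻¹·BᵀPA = [0.6667 -0.6190; 0.3889 -0.5754]
A−BK = [-0.6111 0.4960; 2.1667 -1.6548]
AᵀP(A−BK) = [1.8056 -1.5694; -1.5694 1.4038]
P' = Q + AᵀP(A−BK) = [3.8056 -0.0694; -0.0694 3.6538]
tr(P') = 7.4593

7.4593


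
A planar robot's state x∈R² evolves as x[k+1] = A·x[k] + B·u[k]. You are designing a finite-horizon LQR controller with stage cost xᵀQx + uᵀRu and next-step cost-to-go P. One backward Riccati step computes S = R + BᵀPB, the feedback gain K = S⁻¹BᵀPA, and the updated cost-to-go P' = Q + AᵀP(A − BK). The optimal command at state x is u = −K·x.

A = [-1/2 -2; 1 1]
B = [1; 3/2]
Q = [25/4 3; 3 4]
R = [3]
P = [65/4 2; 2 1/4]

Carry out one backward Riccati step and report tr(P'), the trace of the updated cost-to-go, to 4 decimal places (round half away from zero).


BᵀP = [19.2500 2.3750]
S = R + BᵀPB = [3] + [22.8125] = [25.8125]
BᵀPA = [-7.2500 -36.1250]
K = S⁻¹·BᵀPA = [-0.2809 -1.3995]
A−BK = [-0.2191 -0.6005; 1.4213 3.0993]
AᵀP(A−BK) = [0.2762 1.3535; 1.3535 6.6925]
P' = Q + AᵀP(A−BK) = [6.5262 4.3535; 4.3535 10.6925]
tr(P') = 17.2187

17.2187


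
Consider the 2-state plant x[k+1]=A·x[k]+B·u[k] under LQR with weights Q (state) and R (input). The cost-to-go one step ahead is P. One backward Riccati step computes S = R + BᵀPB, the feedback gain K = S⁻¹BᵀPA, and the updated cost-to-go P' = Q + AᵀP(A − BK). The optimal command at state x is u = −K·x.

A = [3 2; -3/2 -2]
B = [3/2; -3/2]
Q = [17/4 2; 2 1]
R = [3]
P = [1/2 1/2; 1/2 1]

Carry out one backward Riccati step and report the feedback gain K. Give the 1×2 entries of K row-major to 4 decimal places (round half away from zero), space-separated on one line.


BᵀP = [0.0000 -0.7500]
S = R + BᵀPB = [3] + [1.1250] = [4.1250]
BᵀPA = [1.1250 1.5000]
K = S⁻¹·BᵀPA = [0.2727 0.3636]
A−BK = [2.5909 1.4545; -1.0909 -1.4545]
AᵀP(A−BK) = [1.9432 1.0909; 1.0909 1.4545]
P' = Q + AᵀP(A−BK) = [6.1932 3.0909; 3.0909 2.4545]
tr(P') = 8.6477

0.2727 0.3636


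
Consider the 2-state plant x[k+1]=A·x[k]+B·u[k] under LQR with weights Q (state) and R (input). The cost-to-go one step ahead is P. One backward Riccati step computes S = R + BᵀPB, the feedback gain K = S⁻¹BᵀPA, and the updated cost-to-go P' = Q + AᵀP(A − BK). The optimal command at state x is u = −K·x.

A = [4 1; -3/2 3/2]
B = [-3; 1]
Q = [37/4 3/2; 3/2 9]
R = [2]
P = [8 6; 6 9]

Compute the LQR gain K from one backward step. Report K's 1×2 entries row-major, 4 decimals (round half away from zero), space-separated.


BᵀP = [-18.0000 -9.0000]
S = R + BᵀPB = [2] + [45.0000] = [47.0000]
BᵀPA = [-58.5000 -31.5000]
K = S⁻¹·BᵀPA = [-1.2447 -0.6702]
A−BK = [0.2660 -1.0106; -0.2553 2.1702]
AᵀP(A−BK) = [3.4362 -0.4574; -0.4574 25.1383]
P' = Q + AᵀP(A−BK) = [12.6862 1.0426; 1.0426 34.1383]
tr(P') = 46.8245

-1.2447 -0.6702


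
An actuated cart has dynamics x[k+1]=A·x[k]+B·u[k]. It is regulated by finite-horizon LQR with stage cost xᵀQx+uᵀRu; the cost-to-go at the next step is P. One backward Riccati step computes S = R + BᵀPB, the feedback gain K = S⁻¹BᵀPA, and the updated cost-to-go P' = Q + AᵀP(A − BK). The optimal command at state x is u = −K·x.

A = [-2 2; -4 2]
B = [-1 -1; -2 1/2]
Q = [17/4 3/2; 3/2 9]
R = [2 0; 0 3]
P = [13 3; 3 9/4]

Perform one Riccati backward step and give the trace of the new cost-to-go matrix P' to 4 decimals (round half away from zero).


24.7719

BᵀP = [-19.0000 -7.5000; -11.5000 -1.8750]
S = R + BᵀPB = [2 0; 0 3] + [34.0000 15.2500; 15.2500 10.5625] = [36.0000 15.2500; 15.2500 13.5625]
BᵀPA = [68.0000 -53.0000; 30.5000 -26.7500]
K = S⁻¹·BᵀPA = [1.7878 -1.2158; 0.2386 -0.6052]
A−BK = [0.0264 0.1789; -0.5436 -0.1291]
AᵀP(A−BK) = [7.1513 -4.8634; -4.8634 4.3706]
P' = Q + AᵀP(A−BK) = [11.4013 -3.3634; -3.3634 13.3706]
tr(P') = 24.7719


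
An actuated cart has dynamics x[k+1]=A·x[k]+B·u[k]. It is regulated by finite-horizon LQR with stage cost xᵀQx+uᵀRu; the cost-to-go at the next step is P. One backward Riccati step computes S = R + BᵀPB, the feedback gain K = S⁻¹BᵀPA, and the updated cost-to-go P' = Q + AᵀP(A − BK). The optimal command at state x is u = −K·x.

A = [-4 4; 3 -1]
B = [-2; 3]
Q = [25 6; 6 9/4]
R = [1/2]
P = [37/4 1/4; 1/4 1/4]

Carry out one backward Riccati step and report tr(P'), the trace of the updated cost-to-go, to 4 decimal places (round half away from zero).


39.5289

BᵀP = [-17.7500 0.2500]
S = R + BᵀPB = [1/2] + [36.2500] = [36.7500]
BᵀPA = [71.7500 -71.2500]
K = S⁻¹·BᵀPA = [1.9524 -1.9388]
A−BK = [-0.0952 0.1224; -2.8571 4.8163]
AᵀP(A−BK) = [4.1667 -5.6429; -5.6429 8.1122]
P' = Q + AᵀP(A−BK) = [29.1667 0.3571; 0.3571 10.3622]
tr(P') = 39.5289


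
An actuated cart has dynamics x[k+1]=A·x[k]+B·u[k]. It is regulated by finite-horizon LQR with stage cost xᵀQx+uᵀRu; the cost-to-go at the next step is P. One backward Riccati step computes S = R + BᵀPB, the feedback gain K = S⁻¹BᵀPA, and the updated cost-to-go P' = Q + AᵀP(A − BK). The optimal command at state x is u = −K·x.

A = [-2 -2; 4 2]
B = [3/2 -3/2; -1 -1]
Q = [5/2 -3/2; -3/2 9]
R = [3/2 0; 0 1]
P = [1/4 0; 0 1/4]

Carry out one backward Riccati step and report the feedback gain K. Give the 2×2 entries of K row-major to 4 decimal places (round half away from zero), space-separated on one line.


BᵀP = [0.3750 -0.2500; -0.3750 -0.2500]
S = R + BᵀPB = [3/2 0; 0 1] + [0.8125 -0.3125; -0.3125 0.8125] = [2.3125 -0.3125; -0.3125 1.8125]
BᵀPA = [-1.7500 -1.2500; -0.2500 0.2500]
K = S⁻¹·BᵀPA = [-0.7939 -0.5344; -0.2748 0.0458]
A−BK = [-1.2214 -1.1298; 2.9313 1.5115]
AᵀP(A−BK) = [3.5420 2.0763; 2.0763 1.3206]
P' = Q + AᵀP(A−BK) = [6.0420 0.5763; 0.5763 10.3206]
tr(P') = 16.3626

-0.7939 -0.5344 -0.2748 0.0458


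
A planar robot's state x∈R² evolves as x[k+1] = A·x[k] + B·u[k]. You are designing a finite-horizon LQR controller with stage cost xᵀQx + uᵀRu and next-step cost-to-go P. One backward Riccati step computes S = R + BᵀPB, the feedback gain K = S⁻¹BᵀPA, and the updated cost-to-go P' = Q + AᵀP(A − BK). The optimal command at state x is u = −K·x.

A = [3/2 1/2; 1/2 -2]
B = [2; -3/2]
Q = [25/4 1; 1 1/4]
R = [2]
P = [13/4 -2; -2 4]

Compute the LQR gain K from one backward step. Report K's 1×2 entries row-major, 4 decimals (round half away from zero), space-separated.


BᵀP = [9.5000 -10.0000]
S = R + BᵀPB = [2] + [34.0000] = [36.0000]
BᵀPA = [9.2500 24.7500]
K = S⁻¹·BᵀPA = [0.2569 0.6875]
A−BK = [0.9861 -0.8750; 0.8854 -0.9688]
AᵀP(A−BK) = [2.9358 -2.4219; -2.4219 3.7969]
P' = Q + AᵀP(A−BK) = [9.1858 -1.4219; -1.4219 4.0469]
tr(P') = 13.2326

0.2569 0.6875


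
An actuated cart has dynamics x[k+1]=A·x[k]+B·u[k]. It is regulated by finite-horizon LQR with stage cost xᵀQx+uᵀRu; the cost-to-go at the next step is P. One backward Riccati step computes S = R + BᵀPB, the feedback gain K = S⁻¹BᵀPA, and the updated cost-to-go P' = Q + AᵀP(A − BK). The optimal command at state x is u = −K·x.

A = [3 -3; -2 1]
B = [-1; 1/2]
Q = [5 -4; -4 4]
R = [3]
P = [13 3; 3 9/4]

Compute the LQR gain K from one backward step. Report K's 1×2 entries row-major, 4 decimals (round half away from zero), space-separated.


BᵀP = [-11.5000 -1.8750]
S = R + BᵀPB = [3] + [10.5625] = [13.5625]
BᵀPA = [-30.7500 32.6250]
K = S⁻¹·BᵀPA = [-2.2673 2.4055]
A−BK = [0.7327 -0.5945; -0.8664 -0.2028]
AᵀP(A−BK) = [20.2811 -20.5300; -20.5300 22.7696]
P' = Q + AᵀP(A−BK) = [25.2811 -24.5300; -24.5300 26.7696]
tr(P') = 52.0507

-2.2673 2.4055


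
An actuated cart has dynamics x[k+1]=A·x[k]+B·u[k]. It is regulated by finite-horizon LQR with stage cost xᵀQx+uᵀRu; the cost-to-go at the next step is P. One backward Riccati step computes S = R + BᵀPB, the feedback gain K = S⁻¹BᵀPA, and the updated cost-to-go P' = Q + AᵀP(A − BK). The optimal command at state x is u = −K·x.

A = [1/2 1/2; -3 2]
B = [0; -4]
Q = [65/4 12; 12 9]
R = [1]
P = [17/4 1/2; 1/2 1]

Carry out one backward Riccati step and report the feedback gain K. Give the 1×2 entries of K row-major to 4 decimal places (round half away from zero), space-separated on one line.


BᵀP = [-2.0000 -4.0000]
S = R + BᵀPB = [1] + [16.0000] = [17.0000]
BᵀPA = [11.0000 -9.0000]
K = S⁻¹·BᵀPA = [0.6471 -0.5294]
A−BK = [0.5000 0.5000; -0.4118 -0.1176]
AᵀP(A−BK) = [1.4449 0.6360; 0.6360 1.2978]
P' = Q + AᵀP(A−BK) = [17.6949 12.6360; 12.6360 10.2978]
tr(P') = 27.9926

0.6471 -0.5294


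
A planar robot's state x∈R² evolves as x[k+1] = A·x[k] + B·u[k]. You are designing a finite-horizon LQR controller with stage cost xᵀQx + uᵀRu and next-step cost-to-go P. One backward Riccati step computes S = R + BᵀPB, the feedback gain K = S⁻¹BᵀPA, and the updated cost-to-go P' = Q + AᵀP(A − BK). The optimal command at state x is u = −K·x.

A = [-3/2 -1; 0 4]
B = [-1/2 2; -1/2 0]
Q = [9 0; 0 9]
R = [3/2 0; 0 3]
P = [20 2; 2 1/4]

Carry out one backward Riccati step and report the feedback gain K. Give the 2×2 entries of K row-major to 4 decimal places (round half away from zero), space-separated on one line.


0.3445 0.0800 -0.6316 -0.2679

BᵀP = [-11.0000 -1.1250; 40.0000 4.0000]
S = R + BᵀPB = [3/2 0; 0 3] + [6.0625 -22.0000; -22.0000 80.0000] = [7.5625 -22.0000; -22.0000 83.0000]
BᵀPA = [16.5000 6.5000; -60.0000 -24.0000]
K = S⁻¹·BᵀPA = [0.3445 0.0800; -0.6316 -0.2679]
A−BK = [-0.0646 -0.4241; 0.1722 4.0400]
AᵀP(A−BK) = [1.4211 0.6029; 0.6029 1.0492]
P' = Q + AᵀP(A−BK) = [10.4211 0.6029; 0.6029 10.0492]
tr(P') = 20.4702


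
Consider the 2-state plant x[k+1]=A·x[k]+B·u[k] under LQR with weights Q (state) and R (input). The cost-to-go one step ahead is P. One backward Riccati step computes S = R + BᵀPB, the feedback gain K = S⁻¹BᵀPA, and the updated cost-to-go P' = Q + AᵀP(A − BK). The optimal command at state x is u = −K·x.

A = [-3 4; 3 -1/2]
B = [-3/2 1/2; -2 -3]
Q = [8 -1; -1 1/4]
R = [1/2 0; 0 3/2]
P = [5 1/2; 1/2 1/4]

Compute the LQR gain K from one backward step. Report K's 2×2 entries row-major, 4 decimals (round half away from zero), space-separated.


BᵀP = [-8.5000 -1.2500; 1.0000 -0.5000]
S = R + BᵀPB = [1/2 0; 0 3/2] + [15.2500 -0.5000; -0.5000 2.0000] = [15.7500 -0.5000; -0.5000 3.5000]
BᵀPA = [21.7500 -33.3750; -4.5000 4.2500]
K = S⁻¹·BᵀPA = [1.3462 -2.0900; -1.0934 0.9157]
A−BK = [-0.4339 0.4072; 2.4123 -1.9328]
AᵀP(A−BK) = [4.0490 -4.0473; -4.0473 4.4177]
P' = Q + AᵀP(A−BK) = [12.0490 -5.0473; -5.0473 4.6677]
tr(P') = 16.7167

1.3462 -2.0900 -1.0934 0.9157


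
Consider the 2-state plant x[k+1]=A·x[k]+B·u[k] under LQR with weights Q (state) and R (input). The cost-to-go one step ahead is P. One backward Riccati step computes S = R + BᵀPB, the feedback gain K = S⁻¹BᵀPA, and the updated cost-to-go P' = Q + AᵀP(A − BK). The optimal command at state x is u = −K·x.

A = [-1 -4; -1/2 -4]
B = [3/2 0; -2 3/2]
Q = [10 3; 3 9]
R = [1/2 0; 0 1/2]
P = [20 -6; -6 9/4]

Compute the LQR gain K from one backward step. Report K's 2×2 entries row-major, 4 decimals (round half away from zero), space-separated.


BᵀP = [42.0000 -13.5000; -9.0000 3.3750]
S = R + BᵀPB = [1/2 0; 0 1/2] + [90.0000 -20.2500; -20.2500 5.0625] = [90.5000 -20.2500; -20.2500 5.5625]
BᵀPA = [-35.2500 -114.0000; 7.3125 22.5000]
K = S⁻¹·BᵀPA = [-0.5142 -1.9123; -0.5574 -2.9166]
A−BK = [-0.2287 -1.1316; -0.6923 -3.4496]
AᵀP(A−BK) = [0.5121 2.4198; 2.4198 11.6237]
P' = Q + AᵀP(A−BK) = [10.5121 5.4198; 5.4198 20.6237]
tr(P') = 31.1358

-0.5142 -1.9123 -0.5574 -2.9166


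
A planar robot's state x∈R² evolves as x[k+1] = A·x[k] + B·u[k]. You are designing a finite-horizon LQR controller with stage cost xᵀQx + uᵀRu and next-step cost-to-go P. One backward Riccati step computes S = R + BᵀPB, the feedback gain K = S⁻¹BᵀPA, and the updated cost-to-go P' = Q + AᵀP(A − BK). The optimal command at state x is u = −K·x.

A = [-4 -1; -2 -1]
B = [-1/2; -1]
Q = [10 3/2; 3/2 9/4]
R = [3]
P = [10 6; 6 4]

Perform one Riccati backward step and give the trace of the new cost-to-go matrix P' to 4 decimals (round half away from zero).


72.3145

BᵀP = [-11.0000 -7.0000]
S = R + BᵀPB = [3] + [12.5000] = [15.5000]
BᵀPA = [58.0000 18.0000]
K = S⁻¹·BᵀPA = [3.7419 1.1613]
A−BK = [-2.1290 -0.4194; 1.7419 0.1613]
AᵀP(A−BK) = [54.9677 16.6452; 16.6452 5.0968]
P' = Q + AᵀP(A−BK) = [64.9677 18.1452; 18.1452 7.3468]
tr(P') = 72.3145


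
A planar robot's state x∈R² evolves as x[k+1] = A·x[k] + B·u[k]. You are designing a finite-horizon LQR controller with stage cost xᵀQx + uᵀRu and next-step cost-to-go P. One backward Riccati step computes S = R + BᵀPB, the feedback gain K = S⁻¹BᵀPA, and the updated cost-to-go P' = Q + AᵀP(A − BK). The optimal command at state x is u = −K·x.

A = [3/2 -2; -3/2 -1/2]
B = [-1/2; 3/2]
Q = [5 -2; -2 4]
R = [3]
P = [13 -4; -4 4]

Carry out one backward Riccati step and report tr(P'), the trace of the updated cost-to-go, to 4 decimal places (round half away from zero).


45.0000

BᵀP = [-12.5000 8.0000]
S = R + BᵀPB = [3] + [18.2500] = [21.2500]
BᵀPA = [-30.7500 21.0000]
K = S⁻¹·BᵀPA = [-1.4471 0.9882]
A−BK = [0.7765 -1.5059; 0.6706 -1.9824]
AᵀP(A−BK) = [11.7529 -14.6118; -14.6118 24.2471]
P' = Q + AᵀP(A−BK) = [16.7529 -16.6118; -16.6118 28.2471]
tr(P') = 45.0000


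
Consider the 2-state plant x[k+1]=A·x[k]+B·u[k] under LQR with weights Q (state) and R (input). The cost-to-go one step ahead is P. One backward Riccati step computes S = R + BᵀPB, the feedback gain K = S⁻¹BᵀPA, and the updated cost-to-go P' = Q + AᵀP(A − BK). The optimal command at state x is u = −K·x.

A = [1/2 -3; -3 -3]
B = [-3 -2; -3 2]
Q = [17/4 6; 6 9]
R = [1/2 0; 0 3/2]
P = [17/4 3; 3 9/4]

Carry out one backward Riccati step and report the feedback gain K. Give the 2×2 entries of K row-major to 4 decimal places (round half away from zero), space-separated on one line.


0.3511 0.9930 -0.2753 0.0239

BᵀP = [-21.7500 -15.7500; -2.5000 -1.5000]
S = R + BᵀPB = [1/2 0; 0 3/2] + [112.5000 12.0000; 12.0000 2.0000] = [113.0000 12.0000; 12.0000 3.5000]
BᵀPA = [36.3750 112.5000; 3.2500 12.0000]
K = S⁻¹·BᵀPA = [0.3511 0.9930; -0.2753 0.0239]
A−BK = [1.0027 0.0268; -1.3959 -0.0686]
AᵀP(A−BK) = [0.4345 0.1756; 0.1756 0.4965]
P' = Q + AᵀP(A−BK) = [4.6845 6.1756; 6.1756 9.4965]
tr(P') = 14.1811


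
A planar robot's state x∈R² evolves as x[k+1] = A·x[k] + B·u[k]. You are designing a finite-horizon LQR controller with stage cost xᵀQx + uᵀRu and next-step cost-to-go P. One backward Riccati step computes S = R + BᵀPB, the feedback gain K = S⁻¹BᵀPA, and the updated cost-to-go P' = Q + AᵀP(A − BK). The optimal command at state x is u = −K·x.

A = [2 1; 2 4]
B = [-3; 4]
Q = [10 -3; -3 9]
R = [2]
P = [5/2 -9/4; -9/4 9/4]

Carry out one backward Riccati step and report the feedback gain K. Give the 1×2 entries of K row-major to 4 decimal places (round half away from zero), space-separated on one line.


BᵀP = [-16.5000 15.7500]
S = R + BᵀPB = [2] + [112.5000] = [114.5000]
BᵀPA = [-1.5000 46.5000]
K = S⁻¹·BᵀPA = [-0.0131 0.4061]
A−BK = [1.9607 2.2183; 2.0524 2.3755]
AᵀP(A−BK) = [0.9803 1.1092; 1.1092 1.6157]
P' = Q + AᵀP(A−BK) = [10.9803 -1.8908; -1.8908 10.6157]
tr(P') = 21.5961

-0.0131 0.4061


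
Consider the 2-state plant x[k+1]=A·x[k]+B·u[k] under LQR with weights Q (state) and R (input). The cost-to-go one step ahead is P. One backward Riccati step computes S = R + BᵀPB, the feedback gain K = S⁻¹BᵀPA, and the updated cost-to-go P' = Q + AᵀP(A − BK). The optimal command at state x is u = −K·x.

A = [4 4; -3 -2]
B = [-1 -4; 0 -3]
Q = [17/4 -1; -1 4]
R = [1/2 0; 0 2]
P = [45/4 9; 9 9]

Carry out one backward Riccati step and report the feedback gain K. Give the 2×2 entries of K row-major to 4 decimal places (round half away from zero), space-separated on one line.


BᵀP = [-11.2500 -9.0000; -72.0000 -63.0000]
S = R + BᵀPB = [1/2 0; 0 2] + [11.2500 72.0000; 72.0000 477.0000] = [11.7500 72.0000; 72.0000 479.0000]
BᵀPA = [-18.0000 -27.0000; -99.0000 -162.0000]
K = S⁻¹·BᵀPA = [-3.3630 -2.8565; 0.2988 0.0912]
A−BK = [1.8323 1.5082; -2.1035 -1.7265]
AᵀP(A−BK) = [14.0495 11.6083; 11.6083 9.6432]
P' = Q + AᵀP(A−BK) = [18.2995 10.6083; 10.6083 13.6432]
tr(P') = 31.9427

-3.3630 -2.8565 0.2988 0.0912


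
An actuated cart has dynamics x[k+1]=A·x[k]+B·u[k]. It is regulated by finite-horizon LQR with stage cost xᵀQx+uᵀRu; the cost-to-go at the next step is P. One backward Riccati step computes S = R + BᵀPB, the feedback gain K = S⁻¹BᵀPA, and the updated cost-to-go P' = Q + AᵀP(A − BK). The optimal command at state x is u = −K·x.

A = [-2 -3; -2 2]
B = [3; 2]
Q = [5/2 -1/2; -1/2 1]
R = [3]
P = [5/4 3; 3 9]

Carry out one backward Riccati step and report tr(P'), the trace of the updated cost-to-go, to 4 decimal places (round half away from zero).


BᵀP = [9.7500 27.0000]
S = R + BᵀPB = [3] + [83.2500] = [86.2500]
BᵀPA = [-73.5000 24.7500]
K = S⁻¹·BᵀPA = [-0.8522 0.2870]
A−BK = [0.5565 -3.8609; -0.2957 1.4261]
AᵀP(A−BK) = [2.3652 -1.4087; -1.4087 4.1478]
P' = Q + AᵀP(A−BK) = [4.8652 -1.9087; -1.9087 5.1478]
tr(P') = 10.0130

10.0130


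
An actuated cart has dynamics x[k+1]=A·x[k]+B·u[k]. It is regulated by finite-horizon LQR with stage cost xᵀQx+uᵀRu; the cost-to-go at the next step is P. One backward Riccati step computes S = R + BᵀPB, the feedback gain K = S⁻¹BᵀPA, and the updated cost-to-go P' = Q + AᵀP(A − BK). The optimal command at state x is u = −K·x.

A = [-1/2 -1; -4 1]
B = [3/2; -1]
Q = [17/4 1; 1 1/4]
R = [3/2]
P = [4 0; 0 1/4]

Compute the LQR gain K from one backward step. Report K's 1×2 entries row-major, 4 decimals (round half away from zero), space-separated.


BᵀP = [6.0000 -0.2500]
S = R + BᵀPB = [3/2] + [9.2500] = [10.7500]
BᵀPA = [-2.0000 -6.2500]
K = S⁻¹·BᵀPA = [-0.1860 -0.5814]
A−BK = [-0.2209 -0.1279; -4.1860 0.4186]
AᵀP(A−BK) = [4.6279 -0.1628; -0.1628 0.6163]
P' = Q + AᵀP(A−BK) = [8.8779 0.8372; 0.8372 0.8663]
tr(P') = 9.7442

-0.1860 -0.5814


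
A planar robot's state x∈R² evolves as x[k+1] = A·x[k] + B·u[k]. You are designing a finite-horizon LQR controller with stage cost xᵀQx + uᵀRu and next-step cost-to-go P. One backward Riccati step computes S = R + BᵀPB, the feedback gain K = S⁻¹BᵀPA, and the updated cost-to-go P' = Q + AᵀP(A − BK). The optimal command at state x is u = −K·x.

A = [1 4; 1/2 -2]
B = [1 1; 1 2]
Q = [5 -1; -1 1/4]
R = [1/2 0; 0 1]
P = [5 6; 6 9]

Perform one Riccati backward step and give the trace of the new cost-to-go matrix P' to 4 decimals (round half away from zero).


BᵀP = [11.0000 15.0000; 17.0000 24.0000]
S = R + BᵀPB = [1/2 0; 0 1] + [26.0000 41.0000; 41.0000 65.0000] = [26.5000 41.0000; 41.0000 66.0000]
BᵀPA = [18.5000 14.0000; 29.0000 20.0000]
K = S⁻¹·BᵀPA = [0.4706 1.5294; 0.1471 -0.6471]
A−BK = [0.3824 3.1176; -0.2647 -2.2353]
AᵀP(A−BK) = [0.2794 1.4706; 1.4706 11.5294]
P' = Q + AᵀP(A−BK) = [5.2794 0.4706; 0.4706 11.7794]
tr(P') = 17.0588

17.0588


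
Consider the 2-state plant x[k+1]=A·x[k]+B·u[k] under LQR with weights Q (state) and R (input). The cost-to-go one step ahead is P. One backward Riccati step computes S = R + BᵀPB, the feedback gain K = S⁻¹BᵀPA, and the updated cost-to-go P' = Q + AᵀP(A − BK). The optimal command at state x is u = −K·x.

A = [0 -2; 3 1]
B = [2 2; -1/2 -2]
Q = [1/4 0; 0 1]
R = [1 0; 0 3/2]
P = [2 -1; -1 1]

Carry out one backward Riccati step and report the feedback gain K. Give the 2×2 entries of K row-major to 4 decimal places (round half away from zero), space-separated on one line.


BᵀP = [4.5000 -2.5000; 6.0000 -4.0000]
S = R + BᵀPB = [1 0; 0 3/2] + [10.2500 14.0000; 14.0000 20.0000] = [11.2500 14.0000; 14.0000 21.5000]
BᵀPA = [-7.5000 -11.5000; -12.0000 -16.0000]
K = S⁻¹·BᵀPA = [0.1471 -0.5068; -0.6540 -0.4142]
A−BK = [1.0136 -0.1580; 1.7657 -0.0817]
AᵀP(A−BK) = [2.2561 0.2289; 0.2289 0.5450]
P' = Q + AᵀP(A−BK) = [2.5061 0.2289; 0.2289 1.5450]
tr(P') = 4.0511

0.1471 -0.5068 -0.6540 -0.4142


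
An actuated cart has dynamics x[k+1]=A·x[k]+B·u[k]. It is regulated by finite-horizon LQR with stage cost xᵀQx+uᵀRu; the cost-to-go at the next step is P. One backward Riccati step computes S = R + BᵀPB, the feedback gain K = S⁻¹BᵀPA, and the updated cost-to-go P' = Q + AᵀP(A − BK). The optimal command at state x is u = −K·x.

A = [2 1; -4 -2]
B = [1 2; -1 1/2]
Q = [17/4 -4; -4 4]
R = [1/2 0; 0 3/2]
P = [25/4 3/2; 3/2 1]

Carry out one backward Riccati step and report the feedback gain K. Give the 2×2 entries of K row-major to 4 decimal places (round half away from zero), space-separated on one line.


2.1892 1.0946 -0.2973 -0.1486

BᵀP = [4.7500 0.5000; 13.2500 3.5000]
S = R + BᵀPB = [1/2 0; 0 3/2] + [4.2500 9.7500; 9.7500 28.2500] = [4.7500 9.7500; 9.7500 29.7500]
BᵀPA = [7.5000 3.7500; 12.5000 6.2500]
K = S⁻¹·BᵀPA = [2.1892 1.0946; -0.2973 -0.1486]
A−BK = [0.4054 0.2027; -1.6622 -0.8311]
AᵀP(A−BK) = [4.2973 2.1486; 2.1486 1.0743]
P' = Q + AᵀP(A−BK) = [8.5473 -1.8514; -1.8514 5.0743]
tr(P') = 13.6216


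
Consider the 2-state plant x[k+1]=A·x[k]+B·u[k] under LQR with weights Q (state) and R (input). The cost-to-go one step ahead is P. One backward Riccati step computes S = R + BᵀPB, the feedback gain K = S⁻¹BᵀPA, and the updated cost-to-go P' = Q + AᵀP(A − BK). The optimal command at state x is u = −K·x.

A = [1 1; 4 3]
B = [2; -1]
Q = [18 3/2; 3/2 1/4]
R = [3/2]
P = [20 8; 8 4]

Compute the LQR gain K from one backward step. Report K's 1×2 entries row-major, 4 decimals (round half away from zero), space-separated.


BᵀP = [32.0000 12.0000]
S = R + BᵀPB = [3/2] + [52.0000] = [53.5000]
BᵀPA = [80.0000 68.0000]
K = S⁻¹·BᵀPA = [1.4953 1.2710]
A−BK = [-1.9907 -1.5421; 5.4953 4.2710]
AᵀP(A−BK) = [28.3738 22.3178; 22.3178 17.5701]
P' = Q + AᵀP(A−BK) = [46.3738 23.8178; 23.8178 17.8201]
tr(P') = 64.1939

1.4953 1.2710


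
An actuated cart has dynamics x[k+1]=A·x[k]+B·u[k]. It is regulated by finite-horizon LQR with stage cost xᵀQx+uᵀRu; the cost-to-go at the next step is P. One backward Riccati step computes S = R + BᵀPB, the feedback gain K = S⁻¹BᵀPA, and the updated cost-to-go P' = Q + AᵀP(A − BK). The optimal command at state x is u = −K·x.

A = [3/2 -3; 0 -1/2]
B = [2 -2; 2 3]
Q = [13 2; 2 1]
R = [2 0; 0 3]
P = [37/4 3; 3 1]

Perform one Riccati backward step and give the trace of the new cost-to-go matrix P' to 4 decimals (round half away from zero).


BᵀP = [24.5000 8.0000; -9.5000 -3.0000]
S = R + BᵀPB = [2 0; 0 3] + [65.0000 -25.0000; -25.0000 10.0000] = [67.0000 -25.0000; -25.0000 13.0000]
BᵀPA = [36.7500 -77.5000; -14.2500 30.0000]
K = S⁻¹·BᵀPA = [0.4939 -1.0467; -0.1463 0.2947]
A−BK = [0.2195 -0.3171; -0.5488 0.7093]
AᵀP(A−BK) = [0.5762 -1.2073; -1.2073 2.5356]
P' = Q + AᵀP(A−BK) = [13.5762 0.7927; 0.7927 3.5356]
tr(P') = 17.1118

17.1118


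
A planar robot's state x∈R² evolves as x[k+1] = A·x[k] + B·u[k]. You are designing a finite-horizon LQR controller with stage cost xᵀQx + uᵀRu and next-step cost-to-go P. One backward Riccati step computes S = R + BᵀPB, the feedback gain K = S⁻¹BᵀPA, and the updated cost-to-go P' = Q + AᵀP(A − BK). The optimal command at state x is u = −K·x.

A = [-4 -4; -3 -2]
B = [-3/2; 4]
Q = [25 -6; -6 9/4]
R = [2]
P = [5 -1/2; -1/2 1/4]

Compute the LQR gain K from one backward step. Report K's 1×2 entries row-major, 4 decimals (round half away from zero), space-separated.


1.4086 1.4839

BᵀP = [-9.5000 1.7500]
S = R + BᵀPB = [2] + [21.2500] = [23.2500]
BᵀPA = [32.7500 34.5000]
K = S⁻¹·BᵀPA = [1.4086 1.4839]
A−BK = [-1.8871 -1.7742; -8.6344 -7.9355]
AᵀP(A−BK) = [24.1183 22.9032; 22.9032 21.8065]
P' = Q + AᵀP(A−BK) = [49.1183 16.9032; 16.9032 24.0565]
tr(P') = 73.1747


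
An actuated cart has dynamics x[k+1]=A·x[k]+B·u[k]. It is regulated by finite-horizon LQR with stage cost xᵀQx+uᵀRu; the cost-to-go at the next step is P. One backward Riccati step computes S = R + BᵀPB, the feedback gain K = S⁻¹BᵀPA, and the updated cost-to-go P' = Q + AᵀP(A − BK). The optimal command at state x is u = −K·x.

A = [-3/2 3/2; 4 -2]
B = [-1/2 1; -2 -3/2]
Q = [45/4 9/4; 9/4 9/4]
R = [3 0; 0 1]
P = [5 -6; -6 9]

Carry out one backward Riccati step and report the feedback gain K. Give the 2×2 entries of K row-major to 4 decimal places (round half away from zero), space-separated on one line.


BᵀP = [9.5000 -15.0000; 14.0000 -19.5000]
S = R + BᵀPB = [3 0; 0 1] + [25.2500 32.0000; 32.0000 43.2500] = [28.2500 32.0000; 32.0000 44.2500]
BᵀPA = [-74.2500 44.2500; -99.0000 60.0000]
K = S⁻¹·BᵀPA = [-0.5200 0.1684; -1.8612 1.2342]
A−BK = [0.1012 0.3500; 0.1681 0.1880]
AᵀP(A−BK) = [4.3768 -2.5654; -2.5654 1.7492]
P' = Q + AᵀP(A−BK) = [15.6268 -0.3154; -0.3154 3.9992]
tr(P') = 19.6261

-0.5200 0.1684 -1.8612 1.2342


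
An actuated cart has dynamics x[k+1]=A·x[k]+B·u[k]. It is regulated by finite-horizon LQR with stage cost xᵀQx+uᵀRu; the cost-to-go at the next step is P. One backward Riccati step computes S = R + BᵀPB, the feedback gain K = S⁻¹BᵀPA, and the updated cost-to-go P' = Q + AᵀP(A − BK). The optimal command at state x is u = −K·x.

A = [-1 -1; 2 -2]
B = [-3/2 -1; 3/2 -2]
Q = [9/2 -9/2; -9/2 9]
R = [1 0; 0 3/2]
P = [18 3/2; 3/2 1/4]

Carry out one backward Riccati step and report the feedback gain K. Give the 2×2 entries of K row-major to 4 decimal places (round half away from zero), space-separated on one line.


0.5828 0.3461 0.0147 0.5712

BᵀP = [-24.7500 -1.8750; -21.0000 -2.0000]
S = R + BᵀPB = [1 0; 0 3/2] + [34.3125 28.5000; 28.5000 25.0000] = [35.3125 28.5000; 28.5000 26.5000]
BᵀPA = [21.0000 28.5000; 17.0000 25.0000]
K = S⁻¹·BᵀPA = [0.5828 0.3461; 0.0147 0.5712]
A−BK = [-0.1111 0.0903; 1.1551 -1.3767]
AᵀP(A−BK) = [0.5108 0.0220; 0.0220 0.8568]
P' = Q + AᵀP(A−BK) = [5.0108 -4.4780; -4.4780 9.8568]
tr(P') = 14.8676


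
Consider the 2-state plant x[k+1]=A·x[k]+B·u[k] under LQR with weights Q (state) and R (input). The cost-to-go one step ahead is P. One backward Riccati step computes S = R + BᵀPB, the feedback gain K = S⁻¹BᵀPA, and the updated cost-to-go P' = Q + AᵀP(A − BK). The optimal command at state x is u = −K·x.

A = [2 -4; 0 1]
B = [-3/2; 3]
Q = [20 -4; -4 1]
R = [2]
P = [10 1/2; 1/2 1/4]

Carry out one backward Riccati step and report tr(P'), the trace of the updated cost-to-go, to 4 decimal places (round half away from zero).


53.4298

BᵀP = [-13.5000 0.0000]
S = R + BᵀPB = [2] + [20.2500] = [22.2500]
BᵀPA = [-27.0000 54.0000]
K = S⁻¹·BᵀPA = [-1.2135 2.4270]
A−BK = [0.1798 -0.3596; 3.6404 -6.2809]
AᵀP(A−BK) = [7.2360 -13.4719; -13.4719 25.1938]
P' = Q + AᵀP(A−BK) = [27.2360 -17.4719; -17.4719 26.1938]
tr(P') = 53.4298


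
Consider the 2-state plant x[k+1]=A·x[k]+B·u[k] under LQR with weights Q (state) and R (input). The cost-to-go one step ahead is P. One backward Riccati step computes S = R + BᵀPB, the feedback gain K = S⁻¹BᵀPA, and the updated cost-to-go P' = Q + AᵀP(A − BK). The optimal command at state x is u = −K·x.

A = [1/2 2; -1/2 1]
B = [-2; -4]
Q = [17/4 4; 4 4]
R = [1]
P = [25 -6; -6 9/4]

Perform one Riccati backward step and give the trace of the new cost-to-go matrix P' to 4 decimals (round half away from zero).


BᵀP = [-26.0000 3.0000]
S = R + BᵀPB = [1] + [40.0000] = [41.0000]
BᵀPA = [-14.5000 -49.0000]
K = S⁻¹·BᵀPA = [-0.3537 -1.1951]
A−BK = [-0.2073 -0.3902; -1.9146 -3.7805]
AᵀP(A−BK) = [4.6845 9.5457; 9.5457 19.6890]
P' = Q + AᵀP(A−BK) = [8.9345 13.5457; 13.5457 23.6890]
tr(P') = 32.6235

32.6235


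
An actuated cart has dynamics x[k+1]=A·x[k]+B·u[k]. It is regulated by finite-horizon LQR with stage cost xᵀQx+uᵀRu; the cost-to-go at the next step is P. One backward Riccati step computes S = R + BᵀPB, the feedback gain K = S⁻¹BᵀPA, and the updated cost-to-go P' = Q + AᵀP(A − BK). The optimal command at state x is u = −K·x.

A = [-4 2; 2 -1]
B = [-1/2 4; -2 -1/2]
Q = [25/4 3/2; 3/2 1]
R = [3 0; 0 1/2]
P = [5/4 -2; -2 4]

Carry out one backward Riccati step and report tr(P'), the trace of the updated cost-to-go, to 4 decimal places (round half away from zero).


9.1743

BᵀP = [3.3750 -7.0000; 6.0000 -10.0000]
S = R + BᵀPB = [3 0; 0 1/2] + [12.3125 17.0000; 17.0000 29.0000] = [15.3125 17.0000; 17.0000 29.5000]
BᵀPA = [-27.5000 13.7500; -44.0000 22.0000]
K = S⁻¹·BᵀPA = [-0.3887 0.1944; -1.2675 0.6338]
A−BK = [0.8757 -0.4379; 0.5888 -0.2944]
AᵀP(A−BK) = [1.5395 -0.7697; -0.7697 0.3849]
P' = Q + AᵀP(A−BK) = [7.7895 0.7303; 0.7303 1.3849]
tr(P') = 9.1743


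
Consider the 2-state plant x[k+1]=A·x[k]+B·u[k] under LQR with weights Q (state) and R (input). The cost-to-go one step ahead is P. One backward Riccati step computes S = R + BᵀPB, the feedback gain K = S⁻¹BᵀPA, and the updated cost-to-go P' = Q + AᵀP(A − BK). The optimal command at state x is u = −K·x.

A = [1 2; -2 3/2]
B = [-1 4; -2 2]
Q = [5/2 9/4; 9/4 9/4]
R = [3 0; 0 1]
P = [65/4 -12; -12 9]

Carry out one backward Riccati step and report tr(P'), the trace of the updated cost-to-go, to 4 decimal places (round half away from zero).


7.4797

BᵀP = [7.7500 -6.0000; 41.0000 -30.0000]
S = R + BᵀPB = [3 0; 0 1] + [4.2500 19.0000; 19.0000 104.0000] = [7.2500 19.0000; 19.0000 105.0000]
BᵀPA = [19.7500 6.5000; 101.0000 37.0000]
K = S⁻¹·BᵀPA = [0.3866 -0.0512; 0.8919 0.3616]
A−BK = [-2.1811 0.5022; -3.0106 0.6743]
AᵀP(A−BK) = [2.5278 -0.0150; -0.0150 0.2019]
P' = Q + AᵀP(A−BK) = [5.0278 2.2350; 2.2350 2.4519]
tr(P') = 7.4797


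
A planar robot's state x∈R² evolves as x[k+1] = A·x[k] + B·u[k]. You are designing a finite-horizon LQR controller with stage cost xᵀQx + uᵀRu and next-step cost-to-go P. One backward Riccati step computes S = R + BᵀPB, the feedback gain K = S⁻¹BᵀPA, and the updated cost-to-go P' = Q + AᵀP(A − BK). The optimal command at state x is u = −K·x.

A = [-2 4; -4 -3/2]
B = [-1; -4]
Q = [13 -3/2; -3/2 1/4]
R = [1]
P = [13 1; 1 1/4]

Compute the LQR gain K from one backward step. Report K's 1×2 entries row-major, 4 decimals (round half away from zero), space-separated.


BᵀP = [-17.0000 -2.0000]
S = R + BᵀPB = [1] + [25.0000] = [26.0000]
BᵀPA = [42.0000 -65.0000]
K = S⁻¹·BᵀPA = [1.6154 -2.5000]
A−BK = [-0.3846 1.5000; 2.4615 -11.5000]
AᵀP(A−BK) = [4.1538 -10.5000; -10.5000 34.0625]
P' = Q + AᵀP(A−BK) = [17.1538 -12.0000; -12.0000 34.3125]
tr(P') = 51.4663

1.6154 -2.5000


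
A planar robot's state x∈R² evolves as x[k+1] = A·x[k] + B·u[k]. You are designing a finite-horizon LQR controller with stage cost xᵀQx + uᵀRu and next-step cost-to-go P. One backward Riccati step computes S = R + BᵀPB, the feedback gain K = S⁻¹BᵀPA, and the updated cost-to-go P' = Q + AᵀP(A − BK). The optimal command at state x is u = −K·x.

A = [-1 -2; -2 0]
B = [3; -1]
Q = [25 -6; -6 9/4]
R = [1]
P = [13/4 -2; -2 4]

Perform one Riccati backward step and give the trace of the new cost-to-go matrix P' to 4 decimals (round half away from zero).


38.0878

BᵀP = [11.7500 -10.0000]
S = R + BᵀPB = [1] + [45.2500] = [46.2500]
BᵀPA = [8.2500 -23.5000]
K = S⁻¹·BᵀPA = [0.1784 -0.5081]
A−BK = [-1.5351 -0.4757; -1.8216 -0.5081]
AᵀP(A−BK) = [9.7784 2.6919; 2.6919 1.0595]
P' = Q + AᵀP(A−BK) = [34.7784 -3.3081; -3.3081 3.3095]
tr(P') = 38.0878


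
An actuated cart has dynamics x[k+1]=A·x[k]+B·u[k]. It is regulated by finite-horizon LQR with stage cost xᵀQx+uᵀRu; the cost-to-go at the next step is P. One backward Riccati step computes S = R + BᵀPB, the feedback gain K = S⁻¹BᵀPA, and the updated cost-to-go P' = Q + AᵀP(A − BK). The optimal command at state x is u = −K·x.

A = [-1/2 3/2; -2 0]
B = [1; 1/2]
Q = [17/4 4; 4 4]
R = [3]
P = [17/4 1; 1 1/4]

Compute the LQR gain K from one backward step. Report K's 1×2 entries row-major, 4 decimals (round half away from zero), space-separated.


-0.5564 0.8571

BᵀP = [4.7500 1.1250]
S = R + BᵀPB = [3] + [5.3125] = [8.3125]
BᵀPA = [-4.6250 7.1250]
K = S⁻¹·BᵀPA = [-0.5564 0.8571]
A−BK = [0.0564 0.6429; -1.7218 -0.4286]
AᵀP(A−BK) = [1.4892 -2.2232; -2.2232 3.4554]
P' = Q + AᵀP(A−BK) = [5.7392 1.7768; 1.7768 7.4554]
tr(P') = 13.1945


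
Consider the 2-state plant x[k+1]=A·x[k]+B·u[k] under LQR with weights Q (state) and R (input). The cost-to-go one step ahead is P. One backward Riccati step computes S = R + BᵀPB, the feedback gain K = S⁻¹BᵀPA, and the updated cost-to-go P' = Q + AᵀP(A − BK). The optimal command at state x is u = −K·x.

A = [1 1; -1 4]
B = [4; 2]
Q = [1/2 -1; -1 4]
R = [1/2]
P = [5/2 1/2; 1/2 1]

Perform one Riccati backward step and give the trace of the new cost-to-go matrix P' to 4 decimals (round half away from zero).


14.6810

BᵀP = [11.0000 4.0000]
S = R + BᵀPB = [1/2] + [52.0000] = [52.5000]
BᵀPA = [7.0000 27.0000]
K = S⁻¹·BᵀPA = [0.1333 0.5143]
A−BK = [0.4667 -1.0571; -1.2667 2.9714]
AᵀP(A−BK) = [1.5667 -3.6000; -3.6000 8.6143]
P' = Q + AᵀP(A−BK) = [2.0667 -4.6000; -4.6000 12.6143]
tr(P') = 14.6810


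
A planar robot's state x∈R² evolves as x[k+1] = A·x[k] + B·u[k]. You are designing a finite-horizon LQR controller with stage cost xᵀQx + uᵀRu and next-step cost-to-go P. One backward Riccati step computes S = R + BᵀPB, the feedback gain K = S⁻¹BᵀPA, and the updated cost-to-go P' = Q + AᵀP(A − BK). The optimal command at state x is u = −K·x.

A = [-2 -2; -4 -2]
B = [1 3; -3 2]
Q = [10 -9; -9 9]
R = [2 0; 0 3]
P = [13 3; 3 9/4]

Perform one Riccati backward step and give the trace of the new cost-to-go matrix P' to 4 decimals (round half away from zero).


23.9692

BᵀP = [4.0000 -3.7500; 45.0000 13.5000]
S = R + BᵀPB = [2 0; 0 3] + [15.2500 4.5000; 4.5000 162.0000] = [17.2500 4.5000; 4.5000 165.0000]
BᵀPA = [7.0000 -0.5000; -144.0000 -117.0000]
K = S⁻¹·BᵀPA = [0.6380 0.1571; -0.8901 -0.7134]
A−BK = [0.0324 -0.0170; -0.3057 -0.1019]
AᵀP(A−BK) = [3.3556 2.1741; 2.1741 1.6136]
P' = Q + AᵀP(A−BK) = [13.3556 -6.8259; -6.8259 10.6136]
tr(P') = 23.9692


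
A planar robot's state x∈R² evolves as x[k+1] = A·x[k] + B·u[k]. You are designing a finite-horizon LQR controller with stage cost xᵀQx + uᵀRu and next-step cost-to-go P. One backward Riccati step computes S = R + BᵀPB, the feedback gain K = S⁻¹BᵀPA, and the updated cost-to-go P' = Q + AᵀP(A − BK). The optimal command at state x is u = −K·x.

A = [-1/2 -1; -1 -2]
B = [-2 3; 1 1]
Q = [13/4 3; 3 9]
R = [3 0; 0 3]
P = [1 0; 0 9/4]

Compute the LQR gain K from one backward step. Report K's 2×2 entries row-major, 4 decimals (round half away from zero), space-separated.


BᵀP = [-2.0000 2.2500; 3.0000 2.2500]
S = R + BᵀPB = [3 0; 0 3] + [6.2500 -3.7500; -3.7500 11.2500] = [9.2500 -3.7500; -3.7500 14.2500]
BᵀPA = [-1.2500 -2.5000; -3.7500 -7.5000]
K = S⁻¹·BᵀPA = [-0.2707 -0.5414; -0.3344 -0.6688]
A−BK = [-0.0382 -0.0764; -0.3949 -0.7898]
AᵀP(A−BK) = [0.9076 1.8153; 1.8153 3.6306]
P' = Q + AᵀP(A−BK) = [4.1576 4.8153; 4.8153 12.6306]
tr(P') = 16.7882

-0.2707 -0.5414 -0.3344 -0.6688


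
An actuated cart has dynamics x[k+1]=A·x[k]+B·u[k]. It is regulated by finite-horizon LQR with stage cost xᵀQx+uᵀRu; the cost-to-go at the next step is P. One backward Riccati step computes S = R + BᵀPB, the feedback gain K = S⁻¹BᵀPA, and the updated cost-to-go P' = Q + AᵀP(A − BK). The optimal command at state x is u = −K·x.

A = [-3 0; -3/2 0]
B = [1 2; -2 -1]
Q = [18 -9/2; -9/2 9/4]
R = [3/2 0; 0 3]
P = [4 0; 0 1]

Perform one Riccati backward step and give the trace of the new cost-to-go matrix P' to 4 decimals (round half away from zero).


BᵀP = [4.0000 -2.0000; 8.0000 -1.0000]
S = R + BᵀPB = [3/2 0; 0 3] + [8.0000 10.0000; 10.0000 17.0000] = [9.5000 10.0000; 10.0000 20.0000]
BᵀPA = [-9.0000 0.0000; -22.5000 0.0000]
K = S⁻¹·BᵀPA = [0.5000 0.0000; -1.3750 0.0000]
A−BK = [-0.7500 0.0000; -1.8750 0.0000]
AᵀP(A−BK) = [11.8125 0.0000; 0.0000 0.0000]
P' = Q + AᵀP(A−BK) = [29.8125 -4.5000; -4.5000 2.2500]
tr(P') = 32.0625

32.0625


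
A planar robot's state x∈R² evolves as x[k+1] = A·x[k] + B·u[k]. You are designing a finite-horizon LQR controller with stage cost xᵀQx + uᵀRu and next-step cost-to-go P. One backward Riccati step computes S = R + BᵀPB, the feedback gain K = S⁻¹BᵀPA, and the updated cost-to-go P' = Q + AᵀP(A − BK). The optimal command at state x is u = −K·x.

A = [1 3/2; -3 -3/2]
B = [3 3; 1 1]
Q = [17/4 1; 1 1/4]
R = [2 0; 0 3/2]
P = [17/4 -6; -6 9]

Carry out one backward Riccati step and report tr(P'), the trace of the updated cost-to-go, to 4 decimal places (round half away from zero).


42.3805

BᵀP = [6.7500 -9.0000; 6.7500 -9.0000]
S = R + BᵀPB = [2 0; 0 3/2] + [11.2500 11.2500; 11.2500 11.2500] = [13.2500 11.2500; 11.2500 12.7500]
BᵀPA = [33.7500 23.6250; 33.7500 23.6250]
K = S⁻¹·BᵀPA = [1.1947 0.8363; 1.5929 1.1150]
A−BK = [-7.3628 -4.3540; -5.7876 -3.4513]
AᵀP(A−BK) = [27.1681 17.0177; 17.0177 10.7124]
P' = Q + AᵀP(A−BK) = [31.4181 18.0177; 18.0177 10.9624]
tr(P') = 42.3805


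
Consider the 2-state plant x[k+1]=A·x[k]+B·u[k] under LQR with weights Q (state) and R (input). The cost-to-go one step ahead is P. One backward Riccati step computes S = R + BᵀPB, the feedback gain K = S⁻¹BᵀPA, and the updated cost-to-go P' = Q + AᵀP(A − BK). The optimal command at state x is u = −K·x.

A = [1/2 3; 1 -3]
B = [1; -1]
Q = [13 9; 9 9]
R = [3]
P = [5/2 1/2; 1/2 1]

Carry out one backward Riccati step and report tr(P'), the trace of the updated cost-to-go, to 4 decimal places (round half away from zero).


BᵀP = [2.0000 -0.5000]
S = R + BᵀPB = [3] + [2.5000] = [5.5000]
BᵀPA = [0.5000 7.5000]
K = S⁻¹·BᵀPA = [0.0909 1.3636]
A−BK = [0.4091 1.6364; 1.0909 -1.6364]
AᵀP(A−BK) = [2.0795 0.8182; 0.8182 12.2727]
P' = Q + AᵀP(A−BK) = [15.0795 9.8182; 9.8182 21.2727]
tr(P') = 36.3523

36.3523


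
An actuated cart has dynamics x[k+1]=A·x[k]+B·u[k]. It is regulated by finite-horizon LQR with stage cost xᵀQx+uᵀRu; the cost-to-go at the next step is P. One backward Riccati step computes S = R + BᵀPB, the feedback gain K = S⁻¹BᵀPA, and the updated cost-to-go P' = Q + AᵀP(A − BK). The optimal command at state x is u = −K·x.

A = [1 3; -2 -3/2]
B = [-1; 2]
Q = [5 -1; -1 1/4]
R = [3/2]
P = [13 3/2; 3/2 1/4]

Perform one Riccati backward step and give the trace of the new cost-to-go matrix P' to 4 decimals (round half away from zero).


BᵀP = [-10.0000 -1.0000]
S = R + BᵀPB = [3/2] + [8.0000] = [9.5000]
BᵀPA = [-8.0000 -28.5000]
K = S⁻¹·BᵀPA = [-0.8421 -3.0000]
A−BK = [0.1579 0.0000; -0.3158 4.5000]
AᵀP(A−BK) = [1.2632 4.5000; 4.5000 18.5625]
P' = Q + AᵀP(A−BK) = [6.2632 3.5000; 3.5000 18.8125]
tr(P') = 25.0757

25.0757


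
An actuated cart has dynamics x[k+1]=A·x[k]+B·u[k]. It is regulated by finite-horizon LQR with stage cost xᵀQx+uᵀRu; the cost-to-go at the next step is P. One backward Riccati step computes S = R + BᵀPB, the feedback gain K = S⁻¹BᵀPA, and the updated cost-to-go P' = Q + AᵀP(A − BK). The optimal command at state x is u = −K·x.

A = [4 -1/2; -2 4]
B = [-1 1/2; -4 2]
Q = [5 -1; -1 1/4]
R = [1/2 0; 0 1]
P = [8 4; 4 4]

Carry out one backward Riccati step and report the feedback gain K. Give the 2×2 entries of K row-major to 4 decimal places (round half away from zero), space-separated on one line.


-0.4766 -0.5787 0.1191 0.1447

BᵀP = [-24.0000 -20.0000; 12.0000 10.0000]
S = R + BᵀPB = [1/2 0; 0 1] + [104.0000 -52.0000; -52.0000 26.0000] = [104.5000 -52.0000; -52.0000 27.0000]
BᵀPA = [-56.0000 -68.0000; 28.0000 34.0000]
K = S⁻¹·BᵀPA = [-0.4766 -0.5787; 0.1191 0.1447]
A−BK = [3.4638 -1.1511; -4.1447 1.3957]
AᵀP(A−BK) = [49.9745 -16.4596; -16.4596 5.7277]
P' = Q + AᵀP(A−BK) = [54.9745 -17.4596; -17.4596 5.9777]
tr(P') = 60.9521
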